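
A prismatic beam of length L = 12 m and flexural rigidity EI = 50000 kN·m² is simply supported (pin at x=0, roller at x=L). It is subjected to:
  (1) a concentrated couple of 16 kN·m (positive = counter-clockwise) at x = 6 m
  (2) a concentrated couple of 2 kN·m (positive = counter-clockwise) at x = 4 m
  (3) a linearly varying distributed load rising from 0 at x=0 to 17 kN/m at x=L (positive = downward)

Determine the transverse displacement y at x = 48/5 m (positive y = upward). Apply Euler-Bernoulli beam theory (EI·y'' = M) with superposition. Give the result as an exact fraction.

Load 1 — applied couple M₀=16 kN·m at a=6 m (b=L-a=6):
  y_1 = (M₀x³/(6L)-M₀(x-a)²/2+C₁x)/EI  [x>a] with C₁=M₀(3b²-L²)/(6L)=-8 = (16·(48/5)³/(6·12)-16·((48/5)-6)²/2+(-8)·(48/5))/50000 = 126/390625 m
Load 2 — applied couple M₀=2 kN·m at a=4 m (b=L-a=8):
  y_2 = (M₀x³/(6L)-M₀(x-a)²/2+C₁x)/EI  [x>a] with C₁=M₀(3b²-L²)/(6L)=4/3 = (2·(48/5)³/(6·12)-2·((48/5)-4)²/2+(4/3)·(48/5))/50000 = 47/390625 m
Load 3 — triangular load w₀=17 kN/m (0→w₀ over full span):
  y_3 = -w₀x(7L⁴-10L²x²+3x⁴)/(360LEI) = -17·(48/5)·(7·12⁴-10·12²·(48/5)²+3·(48/5)⁴)/(360·12·50000) = -1399032/48828125 m
Superposition: y = Σ y_i = -1377407/48828125 m ≈ -0.028209 m

y(48/5) = -1377407/48828125 m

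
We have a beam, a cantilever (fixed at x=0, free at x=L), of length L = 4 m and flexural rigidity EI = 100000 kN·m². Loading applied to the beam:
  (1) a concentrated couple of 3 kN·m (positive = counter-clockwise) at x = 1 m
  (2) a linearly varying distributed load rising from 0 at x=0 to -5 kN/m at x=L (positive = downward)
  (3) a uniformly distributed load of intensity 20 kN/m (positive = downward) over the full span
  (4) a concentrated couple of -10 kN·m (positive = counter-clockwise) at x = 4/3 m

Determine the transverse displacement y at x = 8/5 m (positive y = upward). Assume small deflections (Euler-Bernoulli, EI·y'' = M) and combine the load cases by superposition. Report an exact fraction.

Load 1 — applied couple M₀=3 kN·m at a=1 m (b=L-a=3):
  y_1 = M₀a(2x-a)/(2EI)  [x>a] = 3·1·(2·(8/5)-1)/(2·100000) = 33/1000000 m
Load 2 — triangular load w₀=-5 kN/m (0→w₀ over full span):
  y_2 = (w₀Lx³/12-w₀L²x²/6-w₀x⁵/(120L))/EI = ((-5)·4·(8/5)³/12-(-5)·4²·(8/5)²/6-(-5)·(8/5)⁵/(120·4))/100000 = 8032/29296875 m
Load 3 — uniform load w=20 kN/m over full span:
  y_3 = -wx²(x²-4Lx+6L²)/(24EI) = -20·(8/5)²·((8/5)²-4·4·(8/5)+6·4²)/(24·100000) = -608/390625 m
Load 4 — applied couple M₀=-10 kN·m at a=4/3 m (b=L-a=8/3):
  y_4 = M₀a(2x-a)/(2EI)  [x>a] = (-10)·(4/3)·(2·(8/5)-(4/3))/(2·100000) = -7/56250 m
Superposition: y = Σ y_i = -7727431/5625000000 m ≈ -0.001374 m

y(8/5) = -7727431/5625000000 m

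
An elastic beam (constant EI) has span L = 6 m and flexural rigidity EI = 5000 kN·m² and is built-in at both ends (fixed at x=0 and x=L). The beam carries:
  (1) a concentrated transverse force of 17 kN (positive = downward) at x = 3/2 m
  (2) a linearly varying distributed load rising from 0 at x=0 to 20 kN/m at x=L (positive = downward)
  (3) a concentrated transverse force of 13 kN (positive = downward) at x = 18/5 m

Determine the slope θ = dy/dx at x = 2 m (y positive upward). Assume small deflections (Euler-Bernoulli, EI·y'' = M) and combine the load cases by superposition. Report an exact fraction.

Load 1 — point force P=17 kN at a=3/2 m (b=L-a=9/2):
  θ_1 = Pa²(L-x)(2bL-(3b+a)(L-x))/(2L³EI)  [x>a] = 17·(3/2)²·(6-2)·(2·(9/2)·6-(3·(9/2)+(3/2))·(6-2))/(2·6³·5000) = -17/40000 rad
Load 2 — triangular load w₀=20 kN/m (0→w₀ over full span):
  θ_2 = -w₀(2x(L-x)(L-2x)(x+2L)+x²(L-x)²)/(120LEI) = -20·(2·2·(6-2)·(6-2·2)·(2+2·6)+2²·(6-2)²)/(120·6·5000) = -16/5625 rad
Load 3 — point force P=13 kN at a=18/5 m (b=L-a=12/5):
  θ_3 = -Pb²x(2aL-(3a+b)x)/(2L³EI)  [x≤a] = -13·(12/5)²·2·(2·(18/5)·6-(3·(18/5)+(12/5))·2)/(2·6³·5000) = -91/78125 rad
Superposition: θ = Σ θ_i = -199541/45000000 rad ≈ -0.004434 rad

θ(2) = -199541/45000000 rad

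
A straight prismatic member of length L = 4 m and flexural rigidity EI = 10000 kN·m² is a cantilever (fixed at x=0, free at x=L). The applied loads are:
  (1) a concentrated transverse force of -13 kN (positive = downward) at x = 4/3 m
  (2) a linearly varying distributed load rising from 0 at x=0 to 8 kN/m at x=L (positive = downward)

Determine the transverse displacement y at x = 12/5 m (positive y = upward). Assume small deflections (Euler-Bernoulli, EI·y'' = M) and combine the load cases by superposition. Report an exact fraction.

Load 1 — point force P=-13 kN at a=4/3 m (b=L-a=8/3):
  y_1 = -Pa²(3x-a)/(6EI)  [x>a] = -(-13)·(4/3)²·(3·(12/5)-(4/3))/(6·10000) = 572/253125 m
Load 2 — triangular load w₀=8 kN/m (0→w₀ over full span):
  y_2 = (w₀Lx³/12-w₀L²x²/6-w₀x⁵/(120L))/EI = (8·4·(12/5)³/12-8·4²·(12/5)²/6-8·(12/5)⁵/(120·4))/10000 = -85296/9765625 m
Superposition: y = Σ y_i = -5121476/791015625 m ≈ -0.006475 m

y(12/5) = -5121476/791015625 m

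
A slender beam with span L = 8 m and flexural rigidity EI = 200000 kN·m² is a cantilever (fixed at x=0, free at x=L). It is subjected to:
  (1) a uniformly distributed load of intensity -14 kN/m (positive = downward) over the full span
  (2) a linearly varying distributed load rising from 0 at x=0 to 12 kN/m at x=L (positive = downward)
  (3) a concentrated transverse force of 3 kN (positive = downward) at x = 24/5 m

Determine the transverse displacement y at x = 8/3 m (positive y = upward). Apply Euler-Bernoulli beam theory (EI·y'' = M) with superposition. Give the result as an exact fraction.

Load 1 — uniform load w=-14 kN/m over full span:
  y_1 = -wx²(x²-4Lx+6L²)/(24EI) = -(-14)·(8/3)²·((8/3)²-4·8·(8/3)+6·8²)/(24·200000) = 4816/759375 m
Load 2 — triangular load w₀=12 kN/m (0→w₀ over full span):
  y_2 = (w₀Lx³/12-w₀L²x²/6-w₀x⁵/(120L))/EI = (12·8·(8/3)³/12-12·8²·(8/3)²/6-12·(8/3)⁵/(120·8))/200000 = -14432/3796875 m
Load 3 — point force P=3 kN at a=24/5 m (b=L-a=16/5):
  y_3 = -Px²(3a-x)/(6EI)  [x≤a] = -3·(8/3)²·(3·(24/5)-(8/3))/(6·200000) = -88/421875 m
Superposition: y = Σ y_i = 328/140625 m ≈ 0.002332 m

y(8/3) = 328/140625 m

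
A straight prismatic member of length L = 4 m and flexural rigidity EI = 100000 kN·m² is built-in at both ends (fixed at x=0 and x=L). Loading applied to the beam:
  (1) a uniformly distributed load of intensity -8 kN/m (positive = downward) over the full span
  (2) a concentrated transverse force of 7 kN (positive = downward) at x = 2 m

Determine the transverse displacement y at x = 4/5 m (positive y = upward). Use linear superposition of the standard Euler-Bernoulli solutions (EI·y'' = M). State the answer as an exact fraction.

Load 1 — uniform load w=-8 kN/m over full span:
  y_1 = -wx²(L-x)²/(24EI) = -(-8)·(4/5)²·(4-(4/5))²/(24·100000) = 128/5859375 m
Load 2 — point force P=7 kN at a=2 m (b=L-a=2):
  y_2 = -Pb²x²(3aL-(3a+b)x)/(6L³EI)  [x≤a] = -7·2²·(4/5)²·(3·2·4-(3·2+2)·(4/5))/(6·4³·100000) = -77/9375000 m
Superposition: y = Σ y_i = 213/15625000 m ≈ 0.000014 m

y(4/5) = 213/15625000 m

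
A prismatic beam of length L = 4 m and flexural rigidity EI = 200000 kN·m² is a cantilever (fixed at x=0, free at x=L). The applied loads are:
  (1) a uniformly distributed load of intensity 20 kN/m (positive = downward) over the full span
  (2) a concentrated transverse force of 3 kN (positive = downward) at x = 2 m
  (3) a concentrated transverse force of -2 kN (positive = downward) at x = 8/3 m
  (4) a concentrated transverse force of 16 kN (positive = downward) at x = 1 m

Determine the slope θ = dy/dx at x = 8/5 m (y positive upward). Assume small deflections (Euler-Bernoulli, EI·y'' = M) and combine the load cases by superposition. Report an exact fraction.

Load 1 — uniform load w=20 kN/m over full span:
  θ_1 = -wx(x²-3Lx+3L²)/(6EI) = -20·(8/5)·((8/5)²-3·4·(8/5)+3·4²)/(6·200000) = -196/234375 rad
Load 2 — point force P=3 kN at a=2 m (b=L-a=2):
  θ_2 = -Px(2a-x)/(2EI)  [x≤a] = -3·(8/5)·(2·2-(8/5))/(2·200000) = -9/312500 rad
Load 3 — point force P=-2 kN at a=8/3 m (b=L-a=4/3):
  θ_3 = -Px(2a-x)/(2EI)  [x≤a] = -(-2)·(8/5)·(2·(8/3)-(8/5))/(2·200000) = 7/234375 rad
Load 4 — point force P=16 kN at a=1 m (b=L-a=3):
  θ_4 = -Pa²/(2EI)  [x>a] = -16·1²/(2·200000) = -1/25000 rad
Superposition: θ = Σ θ_i = -547/625000 rad ≈ -0.000875 rad

θ(8/5) = -547/625000 rad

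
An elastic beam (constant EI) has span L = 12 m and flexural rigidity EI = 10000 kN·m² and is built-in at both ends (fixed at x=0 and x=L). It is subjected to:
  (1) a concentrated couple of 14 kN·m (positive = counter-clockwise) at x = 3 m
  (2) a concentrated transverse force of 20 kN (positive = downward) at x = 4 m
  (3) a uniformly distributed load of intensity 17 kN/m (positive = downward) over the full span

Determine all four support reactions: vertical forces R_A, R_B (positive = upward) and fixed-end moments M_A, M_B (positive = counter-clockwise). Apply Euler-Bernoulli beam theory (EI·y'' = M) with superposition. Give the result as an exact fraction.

R_A = 51031/432 kN, M_A = 17059/72 kN·m, R_B = 45737/432 kN, M_B = -15653/72 kN·m

Load 1 — applied couple M₀=14 kN·m at a=3 m (b=L-a=9):
  R_A = 6M₀ab/L³ = 6·14·3·9/12³ = 21/16 kN
  M_A = M₀b(2a-b)/L² = 14·9·(2·3-9)/12² = -21/8 kN·m
  R_B = -6M₀ab/L³ = -6·14·3·9/12³ = -21/16 kN
  M_B = M₀a(2b-a)/L² = 14·3·(2·9-3)/12² = 35/8 kN·m
Load 2 — point force P=20 kN at a=4 m (b=L-a=8):
  R_A = Pb²(3a+b)/L³ = 20·8²·(3·4+8)/12³ = 400/27 kN
  M_A = Pab²/L² = 20·4·8²/12² = 320/9 kN·m
  R_B = Pa²(a+3b)/L³ = 20·4²·(4+3·8)/12³ = 140/27 kN
  M_B = -Pa²b/L² = -20·4²·8/12² = -160/9 kN·m
Load 3 — uniform load w=17 kN/m over full span:
  R_A = wL/2 = 17·12/2 = 102 kN
  M_A = wL²/12 = 17·12²/12 = 204 kN·m
  R_B = wL/2 = 17·12/2 = 102 kN
  M_B = -wL²/12 = -17·12²/12 = -204 kN·m
Superposition: R_A = 51031/432 kN, M_A = 17059/72 kN·m, R_B = 45737/432 kN, M_B = -15653/72 kN·m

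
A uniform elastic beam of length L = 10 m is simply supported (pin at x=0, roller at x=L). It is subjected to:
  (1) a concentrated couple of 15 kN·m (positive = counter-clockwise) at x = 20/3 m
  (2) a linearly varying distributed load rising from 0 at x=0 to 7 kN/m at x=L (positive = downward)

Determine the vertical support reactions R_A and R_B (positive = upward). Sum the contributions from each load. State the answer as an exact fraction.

R_A = 79/6 kN, R_B = 131/6 kN

Load 1 — applied couple M₀=15 kN·m at a=20/3 m (b=L-a=10/3):
  R_A = M₀/L = 15/10 = 3/2 kN
  R_B = -M₀/L = -15/10 = -3/2 kN
Load 2 — triangular load w₀=7 kN/m (0→w₀ over full span):
  R_A = w₀L/6 = 7·10/6 = 35/3 kN
  R_B = w₀L/3 = 7·10/3 = 70/3 kN
Superposition: R_A = 79/6 kN, R_B = 131/6 kN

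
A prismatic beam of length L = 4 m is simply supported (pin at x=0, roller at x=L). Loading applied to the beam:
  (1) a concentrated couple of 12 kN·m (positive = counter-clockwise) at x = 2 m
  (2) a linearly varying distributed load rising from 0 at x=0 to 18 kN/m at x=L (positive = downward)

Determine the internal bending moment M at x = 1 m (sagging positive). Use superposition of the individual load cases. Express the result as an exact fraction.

M(1) = 57/4 kN·m

Load 1 — applied couple M₀=12 kN·m at a=2 m (b=L-a=2):
  M_1 = M₀x/L  [x≤a] = 12·1/4 = 3 kN·m
Load 2 — triangular load w₀=18 kN/m (0→w₀ over full span):
  M_2 = w₀Lx/6 - w₀x³/(6L) = 18·4·1/6 - 18·1³/(6·4) = 45/4 kN·m
Superposition: M = Σ M_i = 57/4 kN·m ≈ 14.250000 kN·m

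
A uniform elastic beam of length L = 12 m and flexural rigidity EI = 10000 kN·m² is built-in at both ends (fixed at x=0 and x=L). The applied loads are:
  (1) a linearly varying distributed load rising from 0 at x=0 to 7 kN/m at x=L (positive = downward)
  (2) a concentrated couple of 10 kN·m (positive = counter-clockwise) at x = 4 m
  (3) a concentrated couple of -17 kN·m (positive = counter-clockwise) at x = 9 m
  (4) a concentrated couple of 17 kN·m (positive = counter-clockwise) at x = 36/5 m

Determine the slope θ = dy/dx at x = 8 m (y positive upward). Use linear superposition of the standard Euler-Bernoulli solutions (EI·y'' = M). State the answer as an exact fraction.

θ(8) = 1503/500000 rad

Load 1 — triangular load w₀=7 kN/m (0→w₀ over full span):
  θ_1 = -w₀(2x(L-x)(L-2x)(x+2L)+x²(L-x)²)/(120LEI) = -7·(2·8·(12-8)·(12-2·8)·(8+2·12)+8²·(12-8)²)/(120·12·10000) = 98/28125 rad
Load 2 — applied couple M₀=10 kN·m at a=4 m (b=L-a=8):
  θ_2 = (R_Ax²/2 - M_Ax - M₀(x-a))/EI  [x>a] with R_A=10/9, M_A=0 = ((10/9)·8²/2 - 0·8 - 10·(8-4))/10000 = -1/2250 rad
Load 3 — applied couple M₀=-17 kN·m at a=9 m (b=L-a=3):
  θ_3 = (R_Ax²/2 - M_Ax)/EI  [x≤a] with R_A=-51/32, M_A=-85/16 = ((-51/32)·8²/2 - (-85/16)·8)/10000 = -17/20000 rad
Load 4 — applied couple M₀=17 kN·m at a=36/5 m (b=L-a=24/5):
  θ_4 = (R_Ax²/2 - M_Ax - M₀(x-a))/EI  [x>a] with R_A=51/25, M_A=136/25 = ((51/25)·8²/2 - (136/25)·8 - 17·(8-(36/5)))/10000 = 51/62500 rad
Superposition: θ = Σ θ_i = 1503/500000 rad ≈ 0.003006 rad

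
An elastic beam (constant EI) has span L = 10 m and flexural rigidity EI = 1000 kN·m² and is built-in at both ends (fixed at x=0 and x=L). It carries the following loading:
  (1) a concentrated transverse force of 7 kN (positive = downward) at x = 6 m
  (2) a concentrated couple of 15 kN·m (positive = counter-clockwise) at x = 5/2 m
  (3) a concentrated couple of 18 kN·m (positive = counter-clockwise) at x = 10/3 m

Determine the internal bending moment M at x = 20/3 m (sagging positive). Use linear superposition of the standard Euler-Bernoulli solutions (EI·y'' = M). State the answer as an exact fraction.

Load 1 — point force P=7 kN at a=6 m (b=L-a=4):
  M_1 = Pa²(a+3b)(L-x)/L³ - Pa²b/L²  [x>a] = 7·6²·(6+3·4)·(10-(20/3))/10³ - 7·6²·4/10² = 126/25 kN·m
Load 2 — applied couple M₀=15 kN·m at a=5/2 m (b=L-a=15/2):
  M_2 = R_Ax - M_A - M₀  [x>a] with R_A=27/16, M_A=-45/16 = (27/16)·(20/3) - (-45/16) - 15 = -15/16 kN·m
Load 3 — applied couple M₀=18 kN·m at a=10/3 m (b=L-a=20/3):
  M_3 = R_Ax - M_A - M₀  [x>a] with R_A=12/5, M_A=0 = (12/5)·(20/3) - 0 - 18 = -2 kN·m
Superposition: M = Σ M_i = 841/400 kN·m ≈ 2.102500 kN·m

M(20/3) = 841/400 kN·m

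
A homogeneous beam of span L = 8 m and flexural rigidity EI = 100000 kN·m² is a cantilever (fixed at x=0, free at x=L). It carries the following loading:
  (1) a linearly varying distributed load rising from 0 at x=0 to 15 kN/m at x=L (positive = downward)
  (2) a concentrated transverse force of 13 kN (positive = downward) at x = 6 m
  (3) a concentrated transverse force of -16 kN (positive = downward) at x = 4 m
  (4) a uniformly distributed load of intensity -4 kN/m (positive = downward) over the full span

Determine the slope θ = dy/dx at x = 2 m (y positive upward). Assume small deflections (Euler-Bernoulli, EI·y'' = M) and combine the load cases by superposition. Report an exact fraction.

θ(2) = -859/240000 rad

Load 1 — triangular load w₀=15 kN/m (0→w₀ over full span):
  θ_1 = (w₀Lx²/4-w₀L²x/3-w₀x⁴/(24L))/EI = (15·8·2²/4-15·8²·2/3-15·2⁴/(24·8))/100000 = -417/80000 rad
Load 2 — point force P=13 kN at a=6 m (b=L-a=2):
  θ_2 = -Px(2a-x)/(2EI)  [x≤a] = -13·2·(2·6-2)/(2·100000) = -13/10000 rad
Load 3 — point force P=-16 kN at a=4 m (b=L-a=4):
  θ_3 = -Px(2a-x)/(2EI)  [x≤a] = -(-16)·2·(2·4-2)/(2·100000) = 3/3125 rad
Load 4 — uniform load w=-4 kN/m over full span:
  θ_4 = -wx(x²-3Lx+3L²)/(6EI) = -(-4)·2·(2²-3·8·2+3·8²)/(6·100000) = 37/18750 rad
Superposition: θ = Σ θ_i = -859/240000 rad ≈ -0.003579 rad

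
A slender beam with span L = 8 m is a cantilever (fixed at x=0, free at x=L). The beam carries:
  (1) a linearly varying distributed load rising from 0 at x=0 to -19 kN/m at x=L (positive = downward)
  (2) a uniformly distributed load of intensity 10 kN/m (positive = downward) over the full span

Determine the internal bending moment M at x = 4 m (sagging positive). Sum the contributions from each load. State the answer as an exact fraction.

Load 1 — triangular load w₀=-19 kN/m (0→w₀ over full span):
  M_1 = w₀Lx/2 - w₀L²/3 - w₀x³/(6L) = (-19)·8·4/2 - (-19)·8²/3 - (-19)·4³/(6·8) = 380/3 kN·m
Load 2 — uniform load w=10 kN/m over full span:
  M_2 = -w(L-x)²/2 = -10·(8-4)²/2 = -80 kN·m
Superposition: M = Σ M_i = 140/3 kN·m ≈ 46.666667 kN·m

M(4) = 140/3 kN·m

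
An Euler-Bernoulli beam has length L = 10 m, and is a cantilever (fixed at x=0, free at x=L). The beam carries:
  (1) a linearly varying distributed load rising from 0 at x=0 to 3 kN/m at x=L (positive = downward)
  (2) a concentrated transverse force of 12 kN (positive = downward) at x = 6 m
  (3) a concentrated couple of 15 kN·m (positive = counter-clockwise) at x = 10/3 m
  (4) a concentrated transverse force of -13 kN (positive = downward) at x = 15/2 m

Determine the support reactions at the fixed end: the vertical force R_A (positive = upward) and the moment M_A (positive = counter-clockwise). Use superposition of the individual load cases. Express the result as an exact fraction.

Load 1 — triangular load w₀=3 kN/m (0→w₀ over full span):
  R_A = w₀L/2 = 3·10/2 = 15 kN
  M_A = w₀L²/3 = 3·10²/3 = 100 kN·m
Load 2 — point force P=12 kN at a=6 m (b=L-a=4):
  R_A = P = 12 kN
  M_A = Pa = 12·6 = 72 kN·m
Load 3 — applied couple M₀=15 kN·m at a=10/3 m (b=L-a=20/3):
  R_A = 0 kN
  M_A = -M₀ = -15 kN·m
Load 4 — point force P=-13 kN at a=15/2 m (b=L-a=5/2):
  R_A = P = (-13) = -13 kN
  M_A = Pa = (-13)·(15/2) = -195/2 kN·m
Superposition: R_A = 14 kN, M_A = 119/2 kN·m

R_A = 14 kN, M_A = 119/2 kN·m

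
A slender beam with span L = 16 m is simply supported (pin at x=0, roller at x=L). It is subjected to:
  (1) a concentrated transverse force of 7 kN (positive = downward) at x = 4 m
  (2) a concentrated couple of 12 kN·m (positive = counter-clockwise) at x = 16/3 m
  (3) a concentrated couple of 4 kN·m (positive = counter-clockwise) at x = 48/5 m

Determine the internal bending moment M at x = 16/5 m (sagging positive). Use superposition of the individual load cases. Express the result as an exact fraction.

M(16/5) = 20 kN·m

Load 1 — point force P=7 kN at a=4 m (b=L-a=12):
  M_1 = Pbx/L  [x≤a] = 7·12·(16/5)/16 = 84/5 kN·m
Load 2 — applied couple M₀=12 kN·m at a=16/3 m (b=L-a=32/3):
  M_2 = M₀x/L  [x≤a] = 12·(16/5)/16 = 12/5 kN·m
Load 3 — applied couple M₀=4 kN·m at a=48/5 m (b=L-a=32/5):
  M_3 = M₀x/L  [x≤a] = 4·(16/5)/16 = 4/5 kN·m
Superposition: M = Σ M_i = 20 kN·m ≈ 20.000000 kN·m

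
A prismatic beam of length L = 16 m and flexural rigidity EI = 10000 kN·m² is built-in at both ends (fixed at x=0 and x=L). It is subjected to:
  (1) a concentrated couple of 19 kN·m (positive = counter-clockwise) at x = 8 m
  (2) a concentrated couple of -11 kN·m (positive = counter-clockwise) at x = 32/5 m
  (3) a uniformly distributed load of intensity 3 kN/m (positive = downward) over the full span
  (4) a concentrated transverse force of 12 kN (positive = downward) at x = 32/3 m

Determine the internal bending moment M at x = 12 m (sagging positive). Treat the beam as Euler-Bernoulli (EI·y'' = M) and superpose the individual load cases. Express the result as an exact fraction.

M(12) = 23717/1800 kN·m

Load 1 — applied couple M₀=19 kN·m at a=8 m (b=L-a=8):
  M_1 = R_Ax - M_A - M₀  [x>a] with R_A=57/32, M_A=19/4 = (57/32)·12 - (19/4) - 19 = -19/8 kN·m
Load 2 — applied couple M₀=-11 kN·m at a=32/5 m (b=L-a=48/5):
  M_2 = R_Ax - M_A - M₀  [x>a] with R_A=-99/100, M_A=-33/25 = (-99/100)·12 - (-33/25) - (-11) = 11/25 kN·m
Load 3 — uniform load w=3 kN/m over full span:
  M_3 = wLx/2 - wL²/12 - wx²/2 = 3·16·12/2 - 3·16²/12 - 3·12²/2 = 8 kN·m
Load 4 — point force P=12 kN at a=32/3 m (b=L-a=16/3):
  M_4 = Pa²(a+3b)(L-x)/L³ - Pa²b/L²  [x>a] = 12·(32/3)²·((32/3)+3·(16/3))·(16-12)/16³ - 12·(32/3)²·(16/3)/16² = 64/9 kN·m
Superposition: M = Σ M_i = 23717/1800 kN·m ≈ 13.176111 kN·m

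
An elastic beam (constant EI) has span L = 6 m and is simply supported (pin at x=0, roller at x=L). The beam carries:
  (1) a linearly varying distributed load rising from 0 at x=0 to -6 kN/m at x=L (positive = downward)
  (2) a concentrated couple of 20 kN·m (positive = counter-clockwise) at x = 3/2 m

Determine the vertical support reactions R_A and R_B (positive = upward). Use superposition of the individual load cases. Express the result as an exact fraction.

R_A = -8/3 kN, R_B = -46/3 kN

Load 1 — triangular load w₀=-6 kN/m (0→w₀ over full span):
  R_A = w₀L/6 = (-6)·6/6 = -6 kN
  R_B = w₀L/3 = (-6)·6/3 = -12 kN
Load 2 — applied couple M₀=20 kN·m at a=3/2 m (b=L-a=9/2):
  R_A = M₀/L = 20/6 = 10/3 kN
  R_B = -M₀/L = -20/6 = -10/3 kN
Superposition: R_A = -8/3 kN, R_B = -46/3 kN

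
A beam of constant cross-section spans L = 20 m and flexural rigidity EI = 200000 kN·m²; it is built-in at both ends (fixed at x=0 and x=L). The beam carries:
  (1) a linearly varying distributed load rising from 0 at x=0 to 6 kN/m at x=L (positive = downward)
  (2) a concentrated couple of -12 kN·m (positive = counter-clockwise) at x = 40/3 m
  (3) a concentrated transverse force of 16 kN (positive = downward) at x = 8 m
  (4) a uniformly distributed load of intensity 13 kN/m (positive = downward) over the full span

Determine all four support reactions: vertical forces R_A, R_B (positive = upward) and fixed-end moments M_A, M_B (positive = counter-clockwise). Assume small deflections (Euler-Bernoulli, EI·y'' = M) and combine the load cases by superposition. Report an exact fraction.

R_A = 19696/125 kN, M_A = 41656/75 kN·m, R_B = 22304/125 kN, M_B = -43804/75 kN·m

Load 1 — triangular load w₀=6 kN/m (0→w₀ over full span):
  R_A = 3w₀L/20 = 3·6·20/20 = 18 kN
  M_A = w₀L²/30 = 6·20²/30 = 80 kN·m
  R_B = 7w₀L/20 = 7·6·20/20 = 42 kN
  M_B = -w₀L²/20 = -6·20²/20 = -120 kN·m
Load 2 — applied couple M₀=-12 kN·m at a=40/3 m (b=L-a=20/3):
  R_A = 6M₀ab/L³ = 6·(-12)·(40/3)·(20/3)/20³ = -4/5 kN
  M_A = M₀b(2a-b)/L² = (-12)·(20/3)·(2·(40/3)-(20/3))/20² = -4 kN·m
  R_B = -6M₀ab/L³ = -6·(-12)·(40/3)·(20/3)/20³ = 4/5 kN
  M_B = M₀a(2b-a)/L² = (-12)·(40/3)·(2·(20/3)-(40/3))/20² = 0 kN·m
Load 3 — point force P=16 kN at a=8 m (b=L-a=12):
  R_A = Pb²(3a+b)/L³ = 16·12²·(3·8+12)/20³ = 1296/125 kN
  M_A = Pab²/L² = 16·8·12²/20² = 1152/25 kN·m
  R_B = Pa²(a+3b)/L³ = 16·8²·(8+3·12)/20³ = 704/125 kN
  M_B = -Pa²b/L² = -16·8²·12/20² = -768/25 kN·m
Load 4 — uniform load w=13 kN/m over full span:
  R_A = wL/2 = 13·20/2 = 130 kN
  M_A = wL²/12 = 13·20²/12 = 1300/3 kN·m
  R_B = wL/2 = 13·20/2 = 130 kN
  M_B = -wL²/12 = -13·20²/12 = -1300/3 kN·m
Superposition: R_A = 19696/125 kN, M_A = 41656/75 kN·m, R_B = 22304/125 kN, M_B = -43804/75 kN·m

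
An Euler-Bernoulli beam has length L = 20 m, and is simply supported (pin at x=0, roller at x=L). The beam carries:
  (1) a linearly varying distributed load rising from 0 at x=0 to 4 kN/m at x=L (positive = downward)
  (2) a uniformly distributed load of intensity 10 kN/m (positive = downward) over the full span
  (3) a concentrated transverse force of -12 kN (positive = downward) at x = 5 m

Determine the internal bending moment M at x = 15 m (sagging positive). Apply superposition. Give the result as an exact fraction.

M(15) = 895/2 kN·m

Load 1 — triangular load w₀=4 kN/m (0→w₀ over full span):
  M_1 = w₀Lx/6 - w₀x³/(6L) = 4·20·15/6 - 4·15³/(6·20) = 175/2 kN·m
Load 2 — uniform load w=10 kN/m over full span:
  M_2 = wx(L-x)/2 = 10·15·(20-15)/2 = 375 kN·m
Load 3 — point force P=-12 kN at a=5 m (b=L-a=15):
  M_3 = Pa(L-x)/L  [x>a] = (-12)·5·(20-15)/20 = -15 kN·m
Superposition: M = Σ M_i = 895/2 kN·m ≈ 447.500000 kN·m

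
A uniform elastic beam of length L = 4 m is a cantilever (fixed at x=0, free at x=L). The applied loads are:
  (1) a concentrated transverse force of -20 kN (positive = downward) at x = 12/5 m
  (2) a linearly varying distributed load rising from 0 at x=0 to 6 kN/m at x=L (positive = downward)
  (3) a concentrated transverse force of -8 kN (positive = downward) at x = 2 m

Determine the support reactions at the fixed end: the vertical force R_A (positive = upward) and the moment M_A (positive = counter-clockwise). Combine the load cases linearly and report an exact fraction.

Load 1 — point force P=-20 kN at a=12/5 m (b=L-a=8/5):
  R_A = P = (-20) = -20 kN
  M_A = Pa = (-20)·(12/5) = -48 kN·m
Load 2 — triangular load w₀=6 kN/m (0→w₀ over full span):
  R_A = w₀L/2 = 6·4/2 = 12 kN
  M_A = w₀L²/3 = 6·4²/3 = 32 kN·m
Load 3 — point force P=-8 kN at a=2 m (b=L-a=2):
  R_A = P = (-8) = -8 kN
  M_A = Pa = (-8)·2 = -16 kN·m
Superposition: R_A = -16 kN, M_A = -32 kN·m

R_A = -16 kN, M_A = -32 kN·m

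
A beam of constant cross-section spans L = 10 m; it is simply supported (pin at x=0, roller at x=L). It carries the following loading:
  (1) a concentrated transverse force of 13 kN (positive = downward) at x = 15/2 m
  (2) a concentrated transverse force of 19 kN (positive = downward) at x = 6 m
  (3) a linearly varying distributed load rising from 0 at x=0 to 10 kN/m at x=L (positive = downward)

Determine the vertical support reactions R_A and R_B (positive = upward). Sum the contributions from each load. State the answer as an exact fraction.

Load 1 — point force P=13 kN at a=15/2 m (b=L-a=5/2):
  R_A = Pb/L = 13·(5/2)/10 = 13/4 kN
  R_B = Pa/L = 13·(15/2)/10 = 39/4 kN
Load 2 — point force P=19 kN at a=6 m (b=L-a=4):
  R_A = Pb/L = 19·4/10 = 38/5 kN
  R_B = Pa/L = 19·6/10 = 57/5 kN
Load 3 — triangular load w₀=10 kN/m (0→w₀ over full span):
  R_A = w₀L/6 = 10·10/6 = 50/3 kN
  R_B = w₀L/3 = 10·10/3 = 100/3 kN
Superposition: R_A = 1651/60 kN, R_B = 3269/60 kN

R_A = 1651/60 kN, R_B = 3269/60 kN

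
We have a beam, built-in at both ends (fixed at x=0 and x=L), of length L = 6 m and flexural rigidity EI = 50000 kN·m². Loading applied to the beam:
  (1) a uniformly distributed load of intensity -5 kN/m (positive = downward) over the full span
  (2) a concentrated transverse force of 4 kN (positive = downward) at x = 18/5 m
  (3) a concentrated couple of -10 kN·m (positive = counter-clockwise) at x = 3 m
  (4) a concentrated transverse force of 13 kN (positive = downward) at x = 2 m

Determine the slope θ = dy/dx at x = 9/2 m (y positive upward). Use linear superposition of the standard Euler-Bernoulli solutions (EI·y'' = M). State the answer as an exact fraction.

θ(9/2) = -357/50000000 rad

Load 1 — uniform load w=-5 kN/m over full span:
  θ_1 = -wx(L-x)(L-2x)/(12EI) = -(-5)·(9/2)·(6-(9/2))·(6-2·(9/2))/(12·50000) = -27/160000 rad
Load 2 — point force P=4 kN at a=18/5 m (b=L-a=12/5):
  θ_2 = Pa²(L-x)(2bL-(3b+a)(L-x))/(2L³EI)  [x>a] = 4·(18/5)²·(6-(9/2))·(2·(12/5)·6-(3·(12/5)+(18/5))·(6-(9/2)))/(2·6³·50000) = 567/12500000 rad
Load 3 — applied couple M₀=-10 kN·m at a=3 m (b=L-a=3):
  θ_3 = (R_Ax²/2 - M_Ax - M₀(x-a))/EI  [x>a] with R_A=-5/2, M_A=-5/2 = ((-5/2)·(9/2)²/2 - (-5/2)·(9/2) - (-10)·((9/2)-3))/50000 = 3/160000 rad
Load 4 — point force P=13 kN at a=2 m (b=L-a=4):
  θ_4 = Pa²(L-x)(2bL-(3b+a)(L-x))/(2L³EI)  [x>a] = 13·2²·(6-(9/2))·(2·4·6-(3·4+2)·(6-(9/2)))/(2·6³·50000) = 39/400000 rad
Superposition: θ = Σ θ_i = -357/50000000 rad ≈ -0.000007 rad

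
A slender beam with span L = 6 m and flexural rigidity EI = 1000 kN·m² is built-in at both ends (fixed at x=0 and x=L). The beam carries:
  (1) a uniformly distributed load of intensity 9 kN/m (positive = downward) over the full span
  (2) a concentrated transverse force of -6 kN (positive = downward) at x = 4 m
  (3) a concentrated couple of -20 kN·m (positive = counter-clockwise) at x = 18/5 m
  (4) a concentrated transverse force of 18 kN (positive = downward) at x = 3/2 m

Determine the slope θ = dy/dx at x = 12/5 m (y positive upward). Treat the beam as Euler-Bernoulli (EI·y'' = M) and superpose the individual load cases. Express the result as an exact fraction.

Load 1 — uniform load w=9 kN/m over full span:
  θ_1 = -wx(L-x)(L-2x)/(12EI) = -9·(12/5)·(6-(12/5))·(6-2·(12/5))/(12·1000) = -243/31250 rad
Load 2 — point force P=-6 kN at a=4 m (b=L-a=2):
  θ_2 = -Pb²x(2aL-(3a+b)x)/(2L³EI)  [x≤a] = -(-6)·2²·(12/5)·(2·4·6-(3·4+2)·(12/5))/(2·6³·1000) = 6/3125 rad
Load 3 — applied couple M₀=-20 kN·m at a=18/5 m (b=L-a=12/5):
  θ_3 = (R_Ax²/2 - M_Ax)/EI  [x≤a] with R_A=-24/5, M_A=-32/5 = ((-24/5)·(12/5)²/2 - (-32/5)·(12/5))/1000 = 24/15625 rad
Load 4 — point force P=18 kN at a=3/2 m (b=L-a=9/2):
  θ_4 = Pa²(L-x)(2bL-(3b+a)(L-x))/(2L³EI)  [x>a] = 18·(3/2)²·(6-(12/5))·(2·(9/2)·6-(3·(9/2)+(3/2))·(6-(12/5)))/(2·6³·1000) = 0 rad
Superposition: θ = Σ θ_i = -27/6250 rad ≈ -0.004320 rad

θ(12/5) = -27/6250 rad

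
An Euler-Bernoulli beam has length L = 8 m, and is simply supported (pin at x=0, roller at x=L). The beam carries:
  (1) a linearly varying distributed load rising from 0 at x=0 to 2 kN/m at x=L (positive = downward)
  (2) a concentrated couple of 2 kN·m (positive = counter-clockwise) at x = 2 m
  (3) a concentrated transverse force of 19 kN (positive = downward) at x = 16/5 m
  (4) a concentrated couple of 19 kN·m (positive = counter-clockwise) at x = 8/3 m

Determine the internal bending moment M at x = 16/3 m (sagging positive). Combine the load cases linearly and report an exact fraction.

M(16/3) = 8573/405 kN·m

Load 1 — triangular load w₀=2 kN/m (0→w₀ over full span):
  M_1 = w₀Lx/6 - w₀x³/(6L) = 2·8·(16/3)/6 - 2·(16/3)³/(6·8) = 640/81 kN·m
Load 2 — applied couple M₀=2 kN·m at a=2 m (b=L-a=6):
  M_2 = M₀x/L - M₀  [x>a] = 2·(16/3)/8 - 2 = -2/3 kN·m
Load 3 — point force P=19 kN at a=16/5 m (b=L-a=24/5):
  M_3 = Pa(L-x)/L  [x>a] = 19·(16/5)·(8-(16/3))/8 = 304/15 kN·m
Load 4 — applied couple M₀=19 kN·m at a=8/3 m (b=L-a=16/3):
  M_4 = M₀x/L - M₀  [x>a] = 19·(16/3)/8 - 19 = -19/3 kN·m
Superposition: M = Σ M_i = 8573/405 kN·m ≈ 21.167901 kN·m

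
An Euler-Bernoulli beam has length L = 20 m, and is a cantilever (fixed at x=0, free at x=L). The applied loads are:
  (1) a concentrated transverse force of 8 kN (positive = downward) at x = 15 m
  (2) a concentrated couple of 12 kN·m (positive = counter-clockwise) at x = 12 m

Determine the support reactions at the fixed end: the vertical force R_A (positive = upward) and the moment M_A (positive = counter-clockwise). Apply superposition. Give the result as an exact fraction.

R_A = 8 kN, M_A = 108 kN·m

Load 1 — point force P=8 kN at a=15 m (b=L-a=5):
  R_A = P = 8 kN
  M_A = Pa = 8·15 = 120 kN·m
Load 2 — applied couple M₀=12 kN·m at a=12 m (b=L-a=8):
  R_A = 0 kN
  M_A = -M₀ = -12 kN·m
Superposition: R_A = 8 kN, M_A = 108 kN·m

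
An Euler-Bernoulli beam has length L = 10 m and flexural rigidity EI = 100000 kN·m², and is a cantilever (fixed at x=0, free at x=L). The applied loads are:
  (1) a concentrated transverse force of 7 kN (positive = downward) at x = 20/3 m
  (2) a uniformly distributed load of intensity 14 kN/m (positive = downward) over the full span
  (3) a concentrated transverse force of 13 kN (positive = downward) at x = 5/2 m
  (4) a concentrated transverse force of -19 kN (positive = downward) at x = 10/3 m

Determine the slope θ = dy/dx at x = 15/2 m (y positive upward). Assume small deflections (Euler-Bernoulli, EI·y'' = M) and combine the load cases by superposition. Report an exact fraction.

θ(15/2) = -191/8000 rad

Load 1 — point force P=7 kN at a=20/3 m (b=L-a=10/3):
  θ_1 = -Pa²/(2EI)  [x>a] = -7·(20/3)²/(2·100000) = -7/4500 rad
Load 2 — uniform load w=14 kN/m over full span:
  θ_2 = -wx(x²-3Lx+3L²)/(6EI) = -14·(15/2)·((15/2)²-3·10·(15/2)+3·10²)/(6·100000) = -147/6400 rad
Load 3 — point force P=13 kN at a=5/2 m (b=L-a=15/2):
  θ_3 = -Pa²/(2EI)  [x>a] = -13·(5/2)²/(2·100000) = -13/32000 rad
Load 4 — point force P=-19 kN at a=10/3 m (b=L-a=20/3):
  θ_4 = -Pa²/(2EI)  [x>a] = -(-19)·(10/3)²/(2·100000) = 19/18000 rad
Superposition: θ = Σ θ_i = -191/8000 rad ≈ -0.023875 rad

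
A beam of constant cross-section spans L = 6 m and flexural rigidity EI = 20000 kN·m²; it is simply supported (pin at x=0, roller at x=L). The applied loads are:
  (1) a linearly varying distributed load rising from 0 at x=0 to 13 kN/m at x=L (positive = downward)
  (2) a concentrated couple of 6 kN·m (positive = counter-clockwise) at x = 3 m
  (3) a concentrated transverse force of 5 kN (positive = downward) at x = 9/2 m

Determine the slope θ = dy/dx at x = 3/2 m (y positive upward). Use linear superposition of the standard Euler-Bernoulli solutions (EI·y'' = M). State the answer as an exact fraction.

Load 1 — triangular load w₀=13 kN/m (0→w₀ over full span):
  θ_1 = -w₀(7L⁴-30L²x²+15x⁴)/(360LEI) = -13·(7·6⁴-30·6²·(3/2)²+15·(3/2)⁴)/(360·6·20000) = -51753/25600000 rad
Load 2 — applied couple M₀=6 kN·m at a=3 m (b=L-a=3):
  θ_2 = (M₀x²/(2L)+C₁)/EI  [x≤a] with C₁=M₀(3b²-L²)/(6L)=-3/2 = (6·(3/2)²/(2·6)+(-3/2))/20000 = -3/160000 rad
Load 3 — point force P=5 kN at a=9/2 m (b=L-a=3/2):
  θ_3 = -Pb(L²-b²-3x²)/(6LEI)  [x≤a] = -5·(3/2)·(6²-(3/2)²-3·(3/2)²)/(6·6·20000) = -9/32000 rad
Superposition: θ = Σ θ_i = -59433/25600000 rad ≈ -0.002322 rad

θ(3/2) = -59433/25600000 rad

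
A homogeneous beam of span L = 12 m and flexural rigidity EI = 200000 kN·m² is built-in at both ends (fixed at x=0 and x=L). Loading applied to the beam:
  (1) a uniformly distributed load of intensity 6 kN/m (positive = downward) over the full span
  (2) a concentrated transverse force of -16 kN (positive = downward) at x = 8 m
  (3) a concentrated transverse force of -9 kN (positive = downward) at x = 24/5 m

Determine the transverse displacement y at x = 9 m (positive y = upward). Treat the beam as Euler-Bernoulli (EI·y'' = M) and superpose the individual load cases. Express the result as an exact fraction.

Load 1 — uniform load w=6 kN/m over full span:
  y_1 = -wx²(L-x)²/(24EI) = -6·9²·(12-9)²/(24·200000) = -729/800000 m
Load 2 — point force P=-16 kN at a=8 m (b=L-a=4):
  y_2 = -Pa²(L-x)²(3bL-(3b+a)(L-x))/(6L³EI)  [x>a] = -(-16)·8²·(12-9)²·(3·4·12-(3·4+8)·(12-9))/(6·12³·200000) = 7/18750 m
Load 3 — point force P=-9 kN at a=24/5 m (b=L-a=36/5):
  y_3 = -Pa²(L-x)²(3bL-(3b+a)(L-x))/(6L³EI)  [x>a] = -(-9)·(24/5)²·(12-9)²·(3·(36/5)·12-(3·(36/5)+(24/5))·(12-9))/(6·12³·200000) = 81/500000 m
Superposition: y = Σ y_i = -4511/12000000 m ≈ -0.000376 m

y(9) = -4511/12000000 m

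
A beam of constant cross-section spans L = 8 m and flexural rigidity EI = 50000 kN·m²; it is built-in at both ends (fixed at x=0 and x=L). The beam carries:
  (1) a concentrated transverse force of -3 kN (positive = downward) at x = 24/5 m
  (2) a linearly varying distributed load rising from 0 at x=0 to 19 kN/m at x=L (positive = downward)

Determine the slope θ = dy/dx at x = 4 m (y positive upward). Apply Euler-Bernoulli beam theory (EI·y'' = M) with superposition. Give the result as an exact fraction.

Load 1 — point force P=-3 kN at a=24/5 m (b=L-a=16/5):
  θ_1 = -Pb²x(2aL-(3a+b)x)/(2L³EI)  [x≤a] = -(-3)·(16/5)²·4·(2·(24/5)·8-(3·(24/5)+(16/5))·4)/(2·8³·50000) = 6/390625 rad
Load 2 — triangular load w₀=19 kN/m (0→w₀ over full span):
  θ_2 = -w₀(2x(L-x)(L-2x)(x+2L)+x²(L-x)²)/(120LEI) = -19·(2·4·(8-4)·(8-2·4)·(4+2·8)+4²·(8-4)²)/(120·8·50000) = -19/187500 rad
Superposition: θ = Σ θ_i = -403/4687500 rad ≈ -0.000086 rad

θ(4) = -403/4687500 rad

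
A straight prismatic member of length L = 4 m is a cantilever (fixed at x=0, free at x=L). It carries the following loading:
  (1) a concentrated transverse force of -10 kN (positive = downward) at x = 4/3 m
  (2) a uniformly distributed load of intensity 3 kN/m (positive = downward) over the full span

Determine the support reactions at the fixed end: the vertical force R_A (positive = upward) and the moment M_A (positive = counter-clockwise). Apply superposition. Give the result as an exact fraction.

Load 1 — point force P=-10 kN at a=4/3 m (b=L-a=8/3):
  R_A = P = (-10) = -10 kN
  M_A = Pa = (-10)·(4/3) = -40/3 kN·m
Load 2 — uniform load w=3 kN/m over full span:
  R_A = wL = 3·4 = 12 kN
  M_A = wL²/2 = 3·4²/2 = 24 kN·m
Superposition: R_A = 2 kN, M_A = 32/3 kN·m

R_A = 2 kN, M_A = 32/3 kN·m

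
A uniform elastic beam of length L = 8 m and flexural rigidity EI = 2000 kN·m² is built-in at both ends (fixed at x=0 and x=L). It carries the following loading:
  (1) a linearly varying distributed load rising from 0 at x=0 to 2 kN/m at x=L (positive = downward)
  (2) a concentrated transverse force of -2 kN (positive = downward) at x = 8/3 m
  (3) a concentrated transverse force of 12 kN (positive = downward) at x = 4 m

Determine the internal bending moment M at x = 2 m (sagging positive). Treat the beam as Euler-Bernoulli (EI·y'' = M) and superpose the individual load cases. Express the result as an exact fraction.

M(2) = -53/135 kN·m

Load 1 — triangular load w₀=2 kN/m (0→w₀ over full span):
  M_1 = 3w₀Lx/20 - w₀L²/30 - w₀x³/(6L) = 3·2·8·2/20 - 2·8²/30 - 2·2³/(6·8) = 1/5 kN·m
Load 2 — point force P=-2 kN at a=8/3 m (b=L-a=16/3):
  M_2 = Pb²(3a+b)x/L³ - Pab²/L²  [x≤a] = (-2)·(16/3)²·(3·(8/3)+(16/3))·2/8³ - (-2)·(8/3)·(16/3)²/8² = -16/27 kN·m
Load 3 — point force P=12 kN at a=4 m (b=L-a=4):
  M_3 = Pb²(3a+b)x/L³ - Pab²/L²  [x≤a] = 12·4²·(3·4+4)·2/8³ - 12·4·4²/8² = 0 kN·m
Superposition: M = Σ M_i = -53/135 kN·m ≈ -0.392593 kN·m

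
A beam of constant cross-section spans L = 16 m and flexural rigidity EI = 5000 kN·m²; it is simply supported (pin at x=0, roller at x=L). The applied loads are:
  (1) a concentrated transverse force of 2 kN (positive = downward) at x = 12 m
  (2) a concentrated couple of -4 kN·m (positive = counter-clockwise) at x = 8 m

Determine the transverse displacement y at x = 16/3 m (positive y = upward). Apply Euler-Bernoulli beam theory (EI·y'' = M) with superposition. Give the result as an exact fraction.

Load 1 — point force P=2 kN at a=12 m (b=L-a=4):
  y_1 = -Pbx(L²-b²-x²)/(6LEI)  [x≤a] = -2·4·(16/3)·(16²-4²-(16/3)²)/(6·16·5000) = -952/50625 m
Load 2 — applied couple M₀=-4 kN·m at a=8 m (b=L-a=8):
  y_2 = (M₀x³/(6L)+C₁x)/EI  [x≤a] with C₁=M₀(3b²-L²)/(6L)=8/3 = ((-4)·(16/3)³/(6·16)+(8/3)·(16/3))/5000 = 16/10125 m
Superposition: y = Σ y_i = -872/50625 m ≈ -0.017225 m

y(16/3) = -872/50625 m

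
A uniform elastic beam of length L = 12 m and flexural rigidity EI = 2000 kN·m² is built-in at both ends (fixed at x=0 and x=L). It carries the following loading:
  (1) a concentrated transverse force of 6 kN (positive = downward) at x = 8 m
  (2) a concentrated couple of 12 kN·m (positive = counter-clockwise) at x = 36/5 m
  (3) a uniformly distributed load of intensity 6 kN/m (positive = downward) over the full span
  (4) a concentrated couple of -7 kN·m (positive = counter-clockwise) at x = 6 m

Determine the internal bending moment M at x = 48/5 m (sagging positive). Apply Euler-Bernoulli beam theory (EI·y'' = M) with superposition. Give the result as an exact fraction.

Load 1 — point force P=6 kN at a=8 m (b=L-a=4):
  M_1 = Pa²(a+3b)(L-x)/L³ - Pa²b/L²  [x>a] = 6·8²·(8+3·4)·(12-(48/5))/12³ - 6·8²·4/12² = 0 kN·m
Load 2 — applied couple M₀=12 kN·m at a=36/5 m (b=L-a=24/5):
  M_2 = R_Ax - M_A - M₀  [x>a] with R_A=36/25, M_A=96/25 = (36/25)·(48/5) - (96/25) - 12 = -252/125 kN·m
Load 3 — uniform load w=6 kN/m over full span:
  M_3 = wLx/2 - wL²/12 - wx²/2 = 6·12·(48/5)/2 - 6·12²/12 - 6·(48/5)²/2 = -72/25 kN·m
Load 4 — applied couple M₀=-7 kN·m at a=6 m (b=L-a=6):
  M_4 = R_Ax - M_A - M₀  [x>a] with R_A=-7/8, M_A=-7/4 = (-7/8)·(48/5) - (-7/4) - (-7) = 7/20 kN·m
Superposition: M = Σ M_i = -2273/500 kN·m ≈ -4.546000 kN·m

M(48/5) = -2273/500 kN·m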